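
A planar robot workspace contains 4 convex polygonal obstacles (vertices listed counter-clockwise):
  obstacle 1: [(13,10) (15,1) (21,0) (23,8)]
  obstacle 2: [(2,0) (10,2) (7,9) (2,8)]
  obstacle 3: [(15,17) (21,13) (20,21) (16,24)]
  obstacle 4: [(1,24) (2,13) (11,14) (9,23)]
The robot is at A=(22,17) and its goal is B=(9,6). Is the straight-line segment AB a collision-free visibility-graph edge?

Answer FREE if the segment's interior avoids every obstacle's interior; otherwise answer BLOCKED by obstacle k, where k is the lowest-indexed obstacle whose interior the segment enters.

Obstacle 1 [(13,10) (15,1) (21,0) (23,8)]:
  edge (13,10)–(15,1): crosses AB
  edge (15,1)–(21,0): clear
  edge (21,0)–(23,8): clear
  edge (23,8)–(13,10): crosses AB
  → BLOCKED
Obstacle 2 [(2,0) (10,2) (7,9) (2,8)]:
  edge (2,0)–(10,2): clear
  edge (10,2)–(7,9): clear
  edge (7,9)–(2,8): clear
  edge (2,8)–(2,0): clear
  midpoint (31/2,23/2) outside
  → clear
Obstacle 3 [(15,17) (21,13) (20,21) (16,24)]:
  edge (15,17)–(21,13): crosses AB
  edge (21,13)–(20,21): crosses AB
  edge (20,21)–(16,24): clear
  edge (16,24)–(15,17): clear
  → BLOCKED
Obstacle 4 [(1,24) (2,13) (11,14) (9,23)]:
  edge (1,24)–(2,13): clear
  edge (2,13)–(11,14): clear
  edge (11,14)–(9,23): clear
  edge (9,23)–(1,24): clear
  midpoint (31/2,23/2) outside
  → clear

BLOCKED by obstacle 1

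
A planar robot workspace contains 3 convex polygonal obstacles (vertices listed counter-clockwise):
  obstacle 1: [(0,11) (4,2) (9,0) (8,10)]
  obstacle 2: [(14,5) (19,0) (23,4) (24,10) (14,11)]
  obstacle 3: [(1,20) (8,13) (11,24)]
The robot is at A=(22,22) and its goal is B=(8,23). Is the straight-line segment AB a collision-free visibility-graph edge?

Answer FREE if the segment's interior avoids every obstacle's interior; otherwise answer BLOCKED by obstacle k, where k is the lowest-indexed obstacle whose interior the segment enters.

BLOCKED by obstacle 3

Obstacle 1 [(0,11) (4,2) (9,0) (8,10)]:
  edge (0,11)–(4,2): clear
  edge (4,2)–(9,0): clear
  edge (9,0)–(8,10): clear
  edge (8,10)–(0,11): clear
  midpoint (15,45/2) outside
  → clear
Obstacle 2 [(14,5) (19,0) (23,4) (24,10) (14,11)]:
  edge (14,5)–(19,0): clear
  edge (19,0)–(23,4): clear
  edge (23,4)–(24,10): clear
  edge (24,10)–(14,11): clear
  edge (14,11)–(14,5): clear
  midpoint (15,45/2) outside
  → clear
Obstacle 3 [(1,20) (8,13) (11,24)]:
  edge (1,20)–(8,13): clear
  edge (8,13)–(11,24): crosses AB
  edge (11,24)–(1,20): crosses AB
  → BLOCKED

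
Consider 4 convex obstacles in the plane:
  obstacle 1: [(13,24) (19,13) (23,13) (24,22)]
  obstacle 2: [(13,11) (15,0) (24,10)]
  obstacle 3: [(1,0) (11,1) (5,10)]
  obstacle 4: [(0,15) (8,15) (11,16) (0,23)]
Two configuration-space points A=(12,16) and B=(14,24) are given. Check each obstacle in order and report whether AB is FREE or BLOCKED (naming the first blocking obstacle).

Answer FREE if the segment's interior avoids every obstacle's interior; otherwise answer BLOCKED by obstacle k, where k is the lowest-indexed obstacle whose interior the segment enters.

BLOCKED by obstacle 1

Obstacle 1 [(13,24) (19,13) (23,13) (24,22)]:
  edge (13,24)–(19,13): crosses AB
  edge (19,13)–(23,13): clear
  edge (23,13)–(24,22): clear
  edge (24,22)–(13,24): crosses AB
  → BLOCKED
Obstacle 2 [(13,11) (15,0) (24,10)]:
  edge (13,11)–(15,0): clear
  edge (15,0)–(24,10): clear
  edge (24,10)–(13,11): clear
  midpoint (13,20) outside
  → clear
Obstacle 3 [(1,0) (11,1) (5,10)]:
  edge (1,0)–(11,1): clear
  edge (11,1)–(5,10): clear
  edge (5,10)–(1,0): clear
  midpoint (13,20) outside
  → clear
Obstacle 4 [(0,15) (8,15) (11,16) (0,23)]:
  edge (0,15)–(8,15): clear
  edge (8,15)–(11,16): clear
  edge (11,16)–(0,23): clear
  edge (0,23)–(0,15): clear
  midpoint (13,20) outside
  → clear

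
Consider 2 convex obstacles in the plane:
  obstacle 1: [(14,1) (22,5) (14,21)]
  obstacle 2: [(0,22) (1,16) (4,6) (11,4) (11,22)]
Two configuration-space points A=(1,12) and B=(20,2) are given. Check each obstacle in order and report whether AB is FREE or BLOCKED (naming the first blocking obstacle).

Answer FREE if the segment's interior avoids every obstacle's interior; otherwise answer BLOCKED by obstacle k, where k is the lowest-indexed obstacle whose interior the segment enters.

Obstacle 1 [(14,1) (22,5) (14,21)]:
  edge (14,1)–(22,5): crosses AB
  edge (22,5)–(14,21): clear
  edge (14,21)–(14,1): crosses AB
  → BLOCKED
Obstacle 2 [(0,22) (1,16) (4,6) (11,4) (11,22)]:
  edge (0,22)–(1,16): clear
  edge (1,16)–(4,6): crosses AB
  edge (4,6)–(11,4): clear
  edge (11,4)–(11,22): crosses AB
  edge (11,22)–(0,22): clear
  → BLOCKED

BLOCKED by obstacle 1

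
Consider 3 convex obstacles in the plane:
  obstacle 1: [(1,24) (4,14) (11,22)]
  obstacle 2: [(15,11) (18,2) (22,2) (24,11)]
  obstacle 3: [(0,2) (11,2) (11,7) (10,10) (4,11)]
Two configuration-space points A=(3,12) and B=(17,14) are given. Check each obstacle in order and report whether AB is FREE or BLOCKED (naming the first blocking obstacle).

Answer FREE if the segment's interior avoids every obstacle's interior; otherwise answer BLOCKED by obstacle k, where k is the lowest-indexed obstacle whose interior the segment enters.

Obstacle 1 [(1,24) (4,14) (11,22)]:
  edge (1,24)–(4,14): clear
  edge (4,14)–(11,22): clear
  edge (11,22)–(1,24): clear
  midpoint (10,13) outside
  → clear
Obstacle 2 [(15,11) (18,2) (22,2) (24,11)]:
  edge (15,11)–(18,2): clear
  edge (18,2)–(22,2): clear
  edge (22,2)–(24,11): clear
  edge (24,11)–(15,11): clear
  midpoint (10,13) outside
  → clear
Obstacle 3 [(0,2) (11,2) (11,7) (10,10) (4,11)]:
  edge (0,2)–(11,2): clear
  edge (11,2)–(11,7): clear
  edge (11,7)–(10,10): clear
  edge (10,10)–(4,11): clear
  edge (4,11)–(0,2): clear
  midpoint (10,13) outside
  → clear

FREE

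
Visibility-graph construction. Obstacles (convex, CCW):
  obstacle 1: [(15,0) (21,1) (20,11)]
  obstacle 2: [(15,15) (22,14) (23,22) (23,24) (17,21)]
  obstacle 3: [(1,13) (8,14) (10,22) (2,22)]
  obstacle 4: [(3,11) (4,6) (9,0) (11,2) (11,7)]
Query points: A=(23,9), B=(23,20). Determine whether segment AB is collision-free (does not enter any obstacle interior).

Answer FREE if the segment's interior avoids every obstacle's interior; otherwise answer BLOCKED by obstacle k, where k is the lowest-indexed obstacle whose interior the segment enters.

FREE

Obstacle 1 [(15,0) (21,1) (20,11)]:
  edge (15,0)–(21,1): clear
  edge (21,1)–(20,11): clear
  edge (20,11)–(15,0): clear
  midpoint (23,29/2) outside
  → clear
Obstacle 2 [(15,15) (22,14) (23,22) (23,24) (17,21)]:
  edge (15,15)–(22,14): clear
  edge (22,14)–(23,22): clear
  edge (23,22)–(23,24): clear
  edge (23,24)–(17,21): clear
  edge (17,21)–(15,15): clear
  midpoint (23,29/2) outside
  → clear
Obstacle 3 [(1,13) (8,14) (10,22) (2,22)]:
  edge (1,13)–(8,14): clear
  edge (8,14)–(10,22): clear
  edge (10,22)–(2,22): clear
  edge (2,22)–(1,13): clear
  midpoint (23,29/2) outside
  → clear
Obstacle 4 [(3,11) (4,6) (9,0) (11,2) (11,7)]:
  edge (3,11)–(4,6): clear
  edge (4,6)–(9,0): clear
  edge (9,0)–(11,2): clear
  edge (11,2)–(11,7): clear
  edge (11,7)–(3,11): clear
  midpoint (23,29/2) outside
  → clear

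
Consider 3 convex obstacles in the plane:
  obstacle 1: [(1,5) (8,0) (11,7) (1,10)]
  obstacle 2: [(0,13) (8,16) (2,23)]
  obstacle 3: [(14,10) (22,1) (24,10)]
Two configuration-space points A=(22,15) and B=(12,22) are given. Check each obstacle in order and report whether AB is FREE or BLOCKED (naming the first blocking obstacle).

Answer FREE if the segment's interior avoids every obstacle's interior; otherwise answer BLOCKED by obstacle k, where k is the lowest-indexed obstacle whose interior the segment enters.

FREE

Obstacle 1 [(1,5) (8,0) (11,7) (1,10)]:
  edge (1,5)–(8,0): clear
  edge (8,0)–(11,7): clear
  edge (11,7)–(1,10): clear
  edge (1,10)–(1,5): clear
  midpoint (17,37/2) outside
  → clear
Obstacle 2 [(0,13) (8,16) (2,23)]:
  edge (0,13)–(8,16): clear
  edge (8,16)–(2,23): clear
  edge (2,23)–(0,13): clear
  midpoint (17,37/2) outside
  → clear
Obstacle 3 [(14,10) (22,1) (24,10)]:
  edge (14,10)–(22,1): clear
  edge (22,1)–(24,10): clear
  edge (24,10)–(14,10): clear
  midpoint (17,37/2) outside
  → clear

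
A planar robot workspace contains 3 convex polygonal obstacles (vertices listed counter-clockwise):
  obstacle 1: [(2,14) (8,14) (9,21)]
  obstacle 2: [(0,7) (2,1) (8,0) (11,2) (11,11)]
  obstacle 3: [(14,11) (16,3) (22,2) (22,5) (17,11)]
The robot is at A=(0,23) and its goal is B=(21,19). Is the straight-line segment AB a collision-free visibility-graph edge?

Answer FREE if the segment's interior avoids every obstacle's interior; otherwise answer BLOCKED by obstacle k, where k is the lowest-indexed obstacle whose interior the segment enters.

FREE

Obstacle 1 [(2,14) (8,14) (9,21)]:
  edge (2,14)–(8,14): clear
  edge (8,14)–(9,21): clear
  edge (9,21)–(2,14): clear
  midpoint (21/2,21) outside
  → clear
Obstacle 2 [(0,7) (2,1) (8,0) (11,2) (11,11)]:
  edge (0,7)–(2,1): clear
  edge (2,1)–(8,0): clear
  edge (8,0)–(11,2): clear
  edge (11,2)–(11,11): clear
  edge (11,11)–(0,7): clear
  midpoint (21/2,21) outside
  → clear
Obstacle 3 [(14,11) (16,3) (22,2) (22,5) (17,11)]:
  edge (14,11)–(16,3): clear
  edge (16,3)–(22,2): clear
  edge (22,2)–(22,5): clear
  edge (22,5)–(17,11): clear
  edge (17,11)–(14,11): clear
  midpoint (21/2,21) outside
  → clear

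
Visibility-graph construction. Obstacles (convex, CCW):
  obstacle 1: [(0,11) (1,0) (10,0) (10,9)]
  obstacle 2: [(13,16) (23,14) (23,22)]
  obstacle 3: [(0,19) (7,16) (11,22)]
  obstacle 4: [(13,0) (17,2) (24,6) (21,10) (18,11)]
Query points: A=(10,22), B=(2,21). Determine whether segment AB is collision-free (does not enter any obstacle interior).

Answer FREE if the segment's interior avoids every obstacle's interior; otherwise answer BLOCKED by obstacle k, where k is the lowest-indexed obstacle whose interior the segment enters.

Obstacle 1 [(0,11) (1,0) (10,0) (10,9)]:
  edge (0,11)–(1,0): clear
  edge (1,0)–(10,0): clear
  edge (10,0)–(10,9): clear
  edge (10,9)–(0,11): clear
  midpoint (6,43/2) outside
  → clear
Obstacle 2 [(13,16) (23,14) (23,22)]:
  edge (13,16)–(23,14): clear
  edge (23,14)–(23,22): clear
  edge (23,22)–(13,16): clear
  midpoint (6,43/2) outside
  → clear
Obstacle 3 [(0,19) (7,16) (11,22)]:
  edge (0,19)–(7,16): clear
  edge (7,16)–(11,22): clear
  edge (11,22)–(0,19): clear
  midpoint (6,43/2) outside
  → clear
Obstacle 4 [(13,0) (17,2) (24,6) (21,10) (18,11)]:
  edge (13,0)–(17,2): clear
  edge (17,2)–(24,6): clear
  edge (24,6)–(21,10): clear
  edge (21,10)–(18,11): clear
  edge (18,11)–(13,0): clear
  midpoint (6,43/2) outside
  → clear

FREE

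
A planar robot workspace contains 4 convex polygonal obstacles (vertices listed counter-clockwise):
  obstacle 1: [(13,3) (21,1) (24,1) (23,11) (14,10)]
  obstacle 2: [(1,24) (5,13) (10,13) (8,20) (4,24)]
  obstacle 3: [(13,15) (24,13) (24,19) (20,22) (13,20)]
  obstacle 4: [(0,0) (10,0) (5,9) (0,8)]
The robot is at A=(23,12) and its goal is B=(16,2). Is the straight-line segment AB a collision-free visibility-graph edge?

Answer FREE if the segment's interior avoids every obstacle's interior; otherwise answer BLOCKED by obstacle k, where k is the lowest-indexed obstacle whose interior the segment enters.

Obstacle 1 [(13,3) (21,1) (24,1) (23,11) (14,10)]:
  edge (13,3)–(21,1): crosses AB
  edge (21,1)–(24,1): clear
  edge (24,1)–(23,11): clear
  edge (23,11)–(14,10): crosses AB
  edge (14,10)–(13,3): clear
  → BLOCKED
Obstacle 2 [(1,24) (5,13) (10,13) (8,20) (4,24)]:
  edge (1,24)–(5,13): clear
  edge (5,13)–(10,13): clear
  edge (10,13)–(8,20): clear
  edge (8,20)–(4,24): clear
  edge (4,24)–(1,24): clear
  midpoint (39/2,7) outside
  → clear
Obstacle 3 [(13,15) (24,13) (24,19) (20,22) (13,20)]:
  edge (13,15)–(24,13): clear
  edge (24,13)–(24,19): clear
  edge (24,19)–(20,22): clear
  edge (20,22)–(13,20): clear
  edge (13,20)–(13,15): clear
  midpoint (39/2,7) outside
  → clear
Obstacle 4 [(0,0) (10,0) (5,9) (0,8)]:
  edge (0,0)–(10,0): clear
  edge (10,0)–(5,9): clear
  edge (5,9)–(0,8): clear
  edge (0,8)–(0,0): clear
  midpoint (39/2,7) outside
  → clear

BLOCKED by obstacle 1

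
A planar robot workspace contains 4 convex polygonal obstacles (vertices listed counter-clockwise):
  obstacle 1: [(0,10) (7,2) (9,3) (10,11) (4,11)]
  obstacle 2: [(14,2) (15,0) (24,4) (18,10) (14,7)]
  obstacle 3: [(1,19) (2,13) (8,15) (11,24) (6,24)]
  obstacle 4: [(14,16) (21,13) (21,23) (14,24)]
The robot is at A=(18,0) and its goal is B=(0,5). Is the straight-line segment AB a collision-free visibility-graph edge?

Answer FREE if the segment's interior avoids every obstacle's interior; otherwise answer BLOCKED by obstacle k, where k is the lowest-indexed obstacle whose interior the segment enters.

BLOCKED by obstacle 1

Obstacle 1 [(0,10) (7,2) (9,3) (10,11) (4,11)]:
  edge (0,10)–(7,2): crosses AB
  edge (7,2)–(9,3): crosses AB
  edge (9,3)–(10,11): clear
  edge (10,11)–(4,11): clear
  edge (4,11)–(0,10): clear
  → BLOCKED
Obstacle 2 [(14,2) (15,0) (24,4) (18,10) (14,7)]:
  edge (14,2)–(15,0): crosses AB
  edge (15,0)–(24,4): crosses AB
  edge (24,4)–(18,10): clear
  edge (18,10)–(14,7): clear
  edge (14,7)–(14,2): clear
  → BLOCKED
Obstacle 3 [(1,19) (2,13) (8,15) (11,24) (6,24)]:
  edge (1,19)–(2,13): clear
  edge (2,13)–(8,15): clear
  edge (8,15)–(11,24): clear
  edge (11,24)–(6,24): clear
  edge (6,24)–(1,19): clear
  midpoint (9,5/2) outside
  → clear
Obstacle 4 [(14,16) (21,13) (21,23) (14,24)]:
  edge (14,16)–(21,13): clear
  edge (21,13)–(21,23): clear
  edge (21,23)–(14,24): clear
  edge (14,24)–(14,16): clear
  midpoint (9,5/2) outside
  → clear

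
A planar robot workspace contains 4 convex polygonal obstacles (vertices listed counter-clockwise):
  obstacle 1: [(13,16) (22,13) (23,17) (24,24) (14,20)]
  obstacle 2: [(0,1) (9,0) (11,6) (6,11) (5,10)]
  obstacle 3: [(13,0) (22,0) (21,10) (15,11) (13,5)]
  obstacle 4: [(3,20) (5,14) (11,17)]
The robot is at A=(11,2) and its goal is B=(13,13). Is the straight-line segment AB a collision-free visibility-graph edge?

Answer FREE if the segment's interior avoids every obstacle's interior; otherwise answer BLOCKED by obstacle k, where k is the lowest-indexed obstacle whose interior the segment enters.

Obstacle 1 [(13,16) (22,13) (23,17) (24,24) (14,20)]:
  edge (13,16)–(22,13): clear
  edge (22,13)–(23,17): clear
  edge (23,17)–(24,24): clear
  edge (24,24)–(14,20): clear
  edge (14,20)–(13,16): clear
  midpoint (12,15/2) outside
  → clear
Obstacle 2 [(0,1) (9,0) (11,6) (6,11) (5,10)]:
  edge (0,1)–(9,0): clear
  edge (9,0)–(11,6): clear
  edge (11,6)–(6,11): clear
  edge (6,11)–(5,10): clear
  edge (5,10)–(0,1): clear
  midpoint (12,15/2) outside
  → clear
Obstacle 3 [(13,0) (22,0) (21,10) (15,11) (13,5)]:
  edge (13,0)–(22,0): clear
  edge (22,0)–(21,10): clear
  edge (21,10)–(15,11): clear
  edge (15,11)–(13,5): clear
  edge (13,5)–(13,0): clear
  midpoint (12,15/2) outside
  → clear
Obstacle 4 [(3,20) (5,14) (11,17)]:
  edge (3,20)–(5,14): clear
  edge (5,14)–(11,17): clear
  edge (11,17)–(3,20): clear
  midpoint (12,15/2) outside
  → clear

FREE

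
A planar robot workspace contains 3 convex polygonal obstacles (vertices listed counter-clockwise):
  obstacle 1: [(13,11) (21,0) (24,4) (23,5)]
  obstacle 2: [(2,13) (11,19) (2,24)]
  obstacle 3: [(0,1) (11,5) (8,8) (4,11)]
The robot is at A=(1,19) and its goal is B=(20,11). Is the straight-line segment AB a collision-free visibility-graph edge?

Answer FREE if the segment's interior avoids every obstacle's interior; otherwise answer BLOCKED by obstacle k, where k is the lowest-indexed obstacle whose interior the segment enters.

BLOCKED by obstacle 2

Obstacle 1 [(13,11) (21,0) (24,4) (23,5)]:
  edge (13,11)–(21,0): clear
  edge (21,0)–(24,4): clear
  edge (24,4)–(23,5): clear
  edge (23,5)–(13,11): clear
  midpoint (21/2,15) outside
  → clear
Obstacle 2 [(2,13) (11,19) (2,24)]:
  edge (2,13)–(11,19): crosses AB
  edge (11,19)–(2,24): clear
  edge (2,24)–(2,13): crosses AB
  → BLOCKED
Obstacle 3 [(0,1) (11,5) (8,8) (4,11)]:
  edge (0,1)–(11,5): clear
  edge (11,5)–(8,8): clear
  edge (8,8)–(4,11): clear
  edge (4,11)–(0,1): clear
  midpoint (21/2,15) outside
  → clear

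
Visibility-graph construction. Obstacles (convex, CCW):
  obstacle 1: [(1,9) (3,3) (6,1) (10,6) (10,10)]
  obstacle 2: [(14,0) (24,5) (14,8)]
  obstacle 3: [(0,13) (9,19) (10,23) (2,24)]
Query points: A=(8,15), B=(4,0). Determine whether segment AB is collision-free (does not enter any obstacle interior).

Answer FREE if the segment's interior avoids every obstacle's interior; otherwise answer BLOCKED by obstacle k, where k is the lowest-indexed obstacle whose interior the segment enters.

BLOCKED by obstacle 1

Obstacle 1 [(1,9) (3,3) (6,1) (10,6) (10,10)]:
  edge (1,9)–(3,3): clear
  edge (3,3)–(6,1): crosses AB
  edge (6,1)–(10,6): clear
  edge (10,6)–(10,10): clear
  edge (10,10)–(1,9): crosses AB
  → BLOCKED
Obstacle 2 [(14,0) (24,5) (14,8)]:
  edge (14,0)–(24,5): clear
  edge (24,5)–(14,8): clear
  edge (14,8)–(14,0): clear
  midpoint (6,15/2) outside
  → clear
Obstacle 3 [(0,13) (9,19) (10,23) (2,24)]:
  edge (0,13)–(9,19): clear
  edge (9,19)–(10,23): clear
  edge (10,23)–(2,24): clear
  edge (2,24)–(0,13): clear
  midpoint (6,15/2) outside
  → clear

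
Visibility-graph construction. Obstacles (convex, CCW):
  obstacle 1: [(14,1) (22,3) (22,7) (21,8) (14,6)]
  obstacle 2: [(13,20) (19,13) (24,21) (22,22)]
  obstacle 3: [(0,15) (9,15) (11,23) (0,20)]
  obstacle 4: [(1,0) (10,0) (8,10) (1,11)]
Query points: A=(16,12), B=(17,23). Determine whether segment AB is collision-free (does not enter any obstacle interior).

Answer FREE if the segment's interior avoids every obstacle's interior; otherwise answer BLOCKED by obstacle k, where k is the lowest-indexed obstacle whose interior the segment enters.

Obstacle 1 [(14,1) (22,3) (22,7) (21,8) (14,6)]:
  edge (14,1)–(22,3): clear
  edge (22,3)–(22,7): clear
  edge (22,7)–(21,8): clear
  edge (21,8)–(14,6): clear
  edge (14,6)–(14,1): clear
  midpoint (33/2,35/2) outside
  → clear
Obstacle 2 [(13,20) (19,13) (24,21) (22,22)]:
  edge (13,20)–(19,13): crosses AB
  edge (19,13)–(24,21): clear
  edge (24,21)–(22,22): clear
  edge (22,22)–(13,20): crosses AB
  → BLOCKED
Obstacle 3 [(0,15) (9,15) (11,23) (0,20)]:
  edge (0,15)–(9,15): clear
  edge (9,15)–(11,23): clear
  edge (11,23)–(0,20): clear
  edge (0,20)–(0,15): clear
  midpoint (33/2,35/2) outside
  → clear
Obstacle 4 [(1,0) (10,0) (8,10) (1,11)]:
  edge (1,0)–(10,0): clear
  edge (10,0)–(8,10): clear
  edge (8,10)–(1,11): clear
  edge (1,11)–(1,0): clear
  midpoint (33/2,35/2) outside
  → clear

BLOCKED by obstacle 2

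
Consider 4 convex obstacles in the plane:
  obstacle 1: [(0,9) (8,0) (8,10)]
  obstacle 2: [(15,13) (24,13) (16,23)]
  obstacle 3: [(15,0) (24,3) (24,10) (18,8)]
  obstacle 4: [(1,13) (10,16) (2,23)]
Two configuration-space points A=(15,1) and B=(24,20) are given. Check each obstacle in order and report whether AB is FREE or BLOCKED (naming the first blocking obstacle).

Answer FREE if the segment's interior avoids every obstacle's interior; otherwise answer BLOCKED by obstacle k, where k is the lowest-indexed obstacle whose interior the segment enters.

BLOCKED by obstacle 2

Obstacle 1 [(0,9) (8,0) (8,10)]:
  edge (0,9)–(8,0): clear
  edge (8,0)–(8,10): clear
  edge (8,10)–(0,9): clear
  midpoint (39/2,21/2) outside
  → clear
Obstacle 2 [(15,13) (24,13) (16,23)]:
  edge (15,13)–(24,13): crosses AB
  edge (24,13)–(16,23): crosses AB
  edge (16,23)–(15,13): clear
  → BLOCKED
Obstacle 3 [(15,0) (24,3) (24,10) (18,8)]:
  edge (15,0)–(24,3): clear
  edge (24,3)–(24,10): clear
  edge (24,10)–(18,8): crosses AB
  edge (18,8)–(15,0): crosses AB
  → BLOCKED
Obstacle 4 [(1,13) (10,16) (2,23)]:
  edge (1,13)–(10,16): clear
  edge (10,16)–(2,23): clear
  edge (2,23)–(1,13): clear
  midpoint (39/2,21/2) outside
  → clear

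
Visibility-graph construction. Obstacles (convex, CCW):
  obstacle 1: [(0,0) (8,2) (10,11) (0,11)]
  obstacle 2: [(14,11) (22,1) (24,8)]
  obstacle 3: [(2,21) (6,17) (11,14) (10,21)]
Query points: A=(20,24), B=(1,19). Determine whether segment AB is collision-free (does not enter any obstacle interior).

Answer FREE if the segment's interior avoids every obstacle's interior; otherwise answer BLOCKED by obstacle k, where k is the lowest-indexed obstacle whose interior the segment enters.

Obstacle 1 [(0,0) (8,2) (10,11) (0,11)]:
  edge (0,0)–(8,2): clear
  edge (8,2)–(10,11): clear
  edge (10,11)–(0,11): clear
  edge (0,11)–(0,0): clear
  midpoint (21/2,43/2) outside
  → clear
Obstacle 2 [(14,11) (22,1) (24,8)]:
  edge (14,11)–(22,1): clear
  edge (22,1)–(24,8): clear
  edge (24,8)–(14,11): clear
  midpoint (21/2,43/2) outside
  → clear
Obstacle 3 [(2,21) (6,17) (11,14) (10,21)]:
  edge (2,21)–(6,17): crosses AB
  edge (6,17)–(11,14): clear
  edge (11,14)–(10,21): clear
  edge (10,21)–(2,21): crosses AB
  → BLOCKED

BLOCKED by obstacle 3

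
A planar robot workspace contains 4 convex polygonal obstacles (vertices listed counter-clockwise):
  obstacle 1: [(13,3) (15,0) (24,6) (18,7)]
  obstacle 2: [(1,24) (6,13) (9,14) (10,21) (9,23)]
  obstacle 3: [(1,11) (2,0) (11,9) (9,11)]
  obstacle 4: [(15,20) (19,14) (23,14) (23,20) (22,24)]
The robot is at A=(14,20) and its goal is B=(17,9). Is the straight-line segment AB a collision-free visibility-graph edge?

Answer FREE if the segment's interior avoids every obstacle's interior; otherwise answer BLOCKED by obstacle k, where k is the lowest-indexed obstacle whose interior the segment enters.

Obstacle 1 [(13,3) (15,0) (24,6) (18,7)]:
  edge (13,3)–(15,0): clear
  edge (15,0)–(24,6): clear
  edge (24,6)–(18,7): clear
  edge (18,7)–(13,3): clear
  midpoint (31/2,29/2) outside
  → clear
Obstacle 2 [(1,24) (6,13) (9,14) (10,21) (9,23)]:
  edge (1,24)–(6,13): clear
  edge (6,13)–(9,14): clear
  edge (9,14)–(10,21): clear
  edge (10,21)–(9,23): clear
  edge (9,23)–(1,24): clear
  midpoint (31/2,29/2) outside
  → clear
Obstacle 3 [(1,11) (2,0) (11,9) (9,11)]:
  edge (1,11)–(2,0): clear
  edge (2,0)–(11,9): clear
  edge (11,9)–(9,11): clear
  edge (9,11)–(1,11): clear
  midpoint (31/2,29/2) outside
  → clear
Obstacle 4 [(15,20) (19,14) (23,14) (23,20) (22,24)]:
  edge (15,20)–(19,14): clear
  edge (19,14)–(23,14): clear
  edge (23,14)–(23,20): clear
  edge (23,20)–(22,24): clear
  edge (22,24)–(15,20): clear
  midpoint (31/2,29/2) outside
  → clear

FREE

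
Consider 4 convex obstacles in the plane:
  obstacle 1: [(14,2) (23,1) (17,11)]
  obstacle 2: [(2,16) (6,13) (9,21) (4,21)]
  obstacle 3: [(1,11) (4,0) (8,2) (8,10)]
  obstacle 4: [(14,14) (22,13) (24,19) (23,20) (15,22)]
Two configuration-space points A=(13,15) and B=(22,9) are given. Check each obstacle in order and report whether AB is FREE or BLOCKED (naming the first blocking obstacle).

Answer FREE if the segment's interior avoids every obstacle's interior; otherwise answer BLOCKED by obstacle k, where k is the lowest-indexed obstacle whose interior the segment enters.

Obstacle 1 [(14,2) (23,1) (17,11)]:
  edge (14,2)–(23,1): clear
  edge (23,1)–(17,11): clear
  edge (17,11)–(14,2): clear
  midpoint (35/2,12) outside
  → clear
Obstacle 2 [(2,16) (6,13) (9,21) (4,21)]:
  edge (2,16)–(6,13): clear
  edge (6,13)–(9,21): clear
  edge (9,21)–(4,21): clear
  edge (4,21)–(2,16): clear
  midpoint (35/2,12) outside
  → clear
Obstacle 3 [(1,11) (4,0) (8,2) (8,10)]:
  edge (1,11)–(4,0): clear
  edge (4,0)–(8,2): clear
  edge (8,2)–(8,10): clear
  edge (8,10)–(1,11): clear
  midpoint (35/2,12) outside
  → clear
Obstacle 4 [(14,14) (22,13) (24,19) (23,20) (15,22)]:
  edge (14,14)–(22,13): crosses AB
  edge (22,13)–(24,19): clear
  edge (24,19)–(23,20): clear
  edge (23,20)–(15,22): clear
  edge (15,22)–(14,14): crosses AB
  → BLOCKED

BLOCKED by obstacle 4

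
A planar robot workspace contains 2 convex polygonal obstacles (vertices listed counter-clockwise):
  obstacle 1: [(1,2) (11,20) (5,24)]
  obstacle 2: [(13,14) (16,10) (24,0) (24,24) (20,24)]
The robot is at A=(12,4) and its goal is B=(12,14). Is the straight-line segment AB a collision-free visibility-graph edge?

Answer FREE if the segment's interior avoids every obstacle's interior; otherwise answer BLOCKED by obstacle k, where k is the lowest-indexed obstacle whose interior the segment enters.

Obstacle 1 [(1,2) (11,20) (5,24)]:
  edge (1,2)–(11,20): clear
  edge (11,20)–(5,24): clear
  edge (5,24)–(1,2): clear
  midpoint (12,9) outside
  → clear
Obstacle 2 [(13,14) (16,10) (24,0) (24,24) (20,24)]:
  edge (13,14)–(16,10): clear
  edge (16,10)–(24,0): clear
  edge (24,0)–(24,24): clear
  edge (24,24)–(20,24): clear
  edge (20,24)–(13,14): clear
  midpoint (12,9) outside
  → clear

FREE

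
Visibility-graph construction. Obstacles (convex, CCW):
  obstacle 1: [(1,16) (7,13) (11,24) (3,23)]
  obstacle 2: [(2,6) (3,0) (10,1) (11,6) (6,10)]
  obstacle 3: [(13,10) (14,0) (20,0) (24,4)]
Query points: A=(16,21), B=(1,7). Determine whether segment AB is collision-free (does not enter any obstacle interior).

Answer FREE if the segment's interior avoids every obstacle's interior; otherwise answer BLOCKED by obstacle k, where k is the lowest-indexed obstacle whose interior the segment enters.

FREE

Obstacle 1 [(1,16) (7,13) (11,24) (3,23)]:
  edge (1,16)–(7,13): clear
  edge (7,13)–(11,24): clear
  edge (11,24)–(3,23): clear
  edge (3,23)–(1,16): clear
  midpoint (17/2,14) outside
  → clear
Obstacle 2 [(2,6) (3,0) (10,1) (11,6) (6,10)]:
  edge (2,6)–(3,0): clear
  edge (3,0)–(10,1): clear
  edge (10,1)–(11,6): clear
  edge (11,6)–(6,10): clear
  edge (6,10)–(2,6): clear
  midpoint (17/2,14) outside
  → clear
Obstacle 3 [(13,10) (14,0) (20,0) (24,4)]:
  edge (13,10)–(14,0): clear
  edge (14,0)–(20,0): clear
  edge (20,0)–(24,4): clear
  edge (24,4)–(13,10): clear
  midpoint (17/2,14) outside
  → clear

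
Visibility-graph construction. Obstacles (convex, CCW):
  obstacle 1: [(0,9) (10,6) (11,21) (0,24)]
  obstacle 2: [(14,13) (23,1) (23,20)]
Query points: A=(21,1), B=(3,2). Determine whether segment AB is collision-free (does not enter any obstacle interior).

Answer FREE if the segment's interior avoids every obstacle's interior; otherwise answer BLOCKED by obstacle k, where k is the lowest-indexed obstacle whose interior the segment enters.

Obstacle 1 [(0,9) (10,6) (11,21) (0,24)]:
  edge (0,9)–(10,6): clear
  edge (10,6)–(11,21): clear
  edge (11,21)–(0,24): clear
  edge (0,24)–(0,9): clear
  midpoint (12,3/2) outside
  → clear
Obstacle 2 [(14,13) (23,1) (23,20)]:
  edge (14,13)–(23,1): clear
  edge (23,1)–(23,20): clear
  edge (23,20)–(14,13): clear
  midpoint (12,3/2) outside
  → clear

FREE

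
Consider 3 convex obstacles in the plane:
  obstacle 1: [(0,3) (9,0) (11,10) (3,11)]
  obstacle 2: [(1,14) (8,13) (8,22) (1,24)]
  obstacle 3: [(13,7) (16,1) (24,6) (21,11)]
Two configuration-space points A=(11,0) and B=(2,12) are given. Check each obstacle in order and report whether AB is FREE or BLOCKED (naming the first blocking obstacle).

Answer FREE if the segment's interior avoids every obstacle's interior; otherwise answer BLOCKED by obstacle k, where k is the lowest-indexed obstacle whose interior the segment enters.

Obstacle 1 [(0,3) (9,0) (11,10) (3,11)]:
  edge (0,3)–(9,0): clear
  edge (9,0)–(11,10): crosses AB
  edge (11,10)–(3,11): clear
  edge (3,11)–(0,3): crosses AB
  → BLOCKED
Obstacle 2 [(1,14) (8,13) (8,22) (1,24)]:
  edge (1,14)–(8,13): clear
  edge (8,13)–(8,22): clear
  edge (8,22)–(1,24): clear
  edge (1,24)–(1,14): clear
  midpoint (13/2,6) outside
  → clear
Obstacle 3 [(13,7) (16,1) (24,6) (21,11)]:
  edge (13,7)–(16,1): clear
  edge (16,1)–(24,6): clear
  edge (24,6)–(21,11): clear
  edge (21,11)–(13,7): clear
  midpoint (13/2,6) outside
  → clear

BLOCKED by obstacle 1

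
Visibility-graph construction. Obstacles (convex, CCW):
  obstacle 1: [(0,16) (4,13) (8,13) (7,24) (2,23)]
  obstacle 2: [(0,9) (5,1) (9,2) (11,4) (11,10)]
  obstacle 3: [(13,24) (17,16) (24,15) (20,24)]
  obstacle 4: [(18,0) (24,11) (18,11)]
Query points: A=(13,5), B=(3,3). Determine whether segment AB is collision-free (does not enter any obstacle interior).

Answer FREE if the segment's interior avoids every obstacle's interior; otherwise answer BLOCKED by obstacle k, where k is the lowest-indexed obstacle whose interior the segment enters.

BLOCKED by obstacle 2

Obstacle 1 [(0,16) (4,13) (8,13) (7,24) (2,23)]:
  edge (0,16)–(4,13): clear
  edge (4,13)–(8,13): clear
  edge (8,13)–(7,24): clear
  edge (7,24)–(2,23): clear
  edge (2,23)–(0,16): clear
  midpoint (8,4) outside
  → clear
Obstacle 2 [(0,9) (5,1) (9,2) (11,4) (11,10)]:
  edge (0,9)–(5,1): crosses AB
  edge (5,1)–(9,2): clear
  edge (9,2)–(11,4): clear
  edge (11,4)–(11,10): crosses AB
  edge (11,10)–(0,9): clear
  → BLOCKED
Obstacle 3 [(13,24) (17,16) (24,15) (20,24)]:
  edge (13,24)–(17,16): clear
  edge (17,16)–(24,15): clear
  edge (24,15)–(20,24): clear
  edge (20,24)–(13,24): clear
  midpoint (8,4) outside
  → clear
Obstacle 4 [(18,0) (24,11) (18,11)]:
  edge (18,0)–(24,11): clear
  edge (24,11)–(18,11): clear
  edge (18,11)–(18,0): clear
  midpoint (8,4) outside
  → clear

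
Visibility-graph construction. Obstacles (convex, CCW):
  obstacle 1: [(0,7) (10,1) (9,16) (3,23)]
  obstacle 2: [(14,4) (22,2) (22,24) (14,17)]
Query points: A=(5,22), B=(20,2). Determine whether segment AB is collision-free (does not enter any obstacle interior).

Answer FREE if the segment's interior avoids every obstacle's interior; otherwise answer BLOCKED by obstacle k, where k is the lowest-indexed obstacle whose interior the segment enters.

Obstacle 1 [(0,7) (10,1) (9,16) (3,23)]:
  edge (0,7)–(10,1): clear
  edge (10,1)–(9,16): clear
  edge (9,16)–(3,23): clear
  edge (3,23)–(0,7): clear
  midpoint (25/2,12) outside
  → clear
Obstacle 2 [(14,4) (22,2) (22,24) (14,17)]:
  edge (14,4)–(22,2): crosses AB
  edge (22,2)–(22,24): clear
  edge (22,24)–(14,17): clear
  edge (14,17)–(14,4): crosses AB
  → BLOCKED

BLOCKED by obstacle 2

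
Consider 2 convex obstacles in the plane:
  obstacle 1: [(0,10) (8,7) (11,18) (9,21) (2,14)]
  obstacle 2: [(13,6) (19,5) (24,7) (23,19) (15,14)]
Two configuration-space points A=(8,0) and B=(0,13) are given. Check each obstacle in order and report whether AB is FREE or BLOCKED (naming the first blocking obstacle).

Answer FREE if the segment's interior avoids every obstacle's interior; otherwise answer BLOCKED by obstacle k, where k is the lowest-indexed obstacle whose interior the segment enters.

Obstacle 1 [(0,10) (8,7) (11,18) (9,21) (2,14)]:
  edge (0,10)–(8,7): crosses AB
  edge (8,7)–(11,18): clear
  edge (11,18)–(9,21): clear
  edge (9,21)–(2,14): clear
  edge (2,14)–(0,10): crosses AB
  → BLOCKED
Obstacle 2 [(13,6) (19,5) (24,7) (23,19) (15,14)]:
  edge (13,6)–(19,5): clear
  edge (19,5)–(24,7): clear
  edge (24,7)–(23,19): clear
  edge (23,19)–(15,14): clear
  edge (15,14)–(13,6): clear
  midpoint (4,13/2) outside
  → clear

BLOCKED by obstacle 1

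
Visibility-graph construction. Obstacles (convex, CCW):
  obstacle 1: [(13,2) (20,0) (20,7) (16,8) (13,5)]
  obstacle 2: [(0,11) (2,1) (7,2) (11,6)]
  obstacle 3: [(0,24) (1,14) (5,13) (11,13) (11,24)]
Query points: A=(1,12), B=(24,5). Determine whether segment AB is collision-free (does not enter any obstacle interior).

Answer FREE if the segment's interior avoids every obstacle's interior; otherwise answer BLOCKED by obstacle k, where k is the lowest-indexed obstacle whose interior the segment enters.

Obstacle 1 [(13,2) (20,0) (20,7) (16,8) (13,5)]:
  edge (13,2)–(20,0): clear
  edge (20,0)–(20,7): crosses AB
  edge (20,7)–(16,8): clear
  edge (16,8)–(13,5): crosses AB
  edge (13,5)–(13,2): clear
  → BLOCKED
Obstacle 2 [(0,11) (2,1) (7,2) (11,6)]:
  edge (0,11)–(2,1): clear
  edge (2,1)–(7,2): clear
  edge (7,2)–(11,6): clear
  edge (11,6)–(0,11): clear
  midpoint (25/2,17/2) outside
  → clear
Obstacle 3 [(0,24) (1,14) (5,13) (11,13) (11,24)]:
  edge (0,24)–(1,14): clear
  edge (1,14)–(5,13): clear
  edge (5,13)–(11,13): clear
  edge (11,13)–(11,24): clear
  edge (11,24)–(0,24): clear
  midpoint (25/2,17/2) outside
  → clear

BLOCKED by obstacle 1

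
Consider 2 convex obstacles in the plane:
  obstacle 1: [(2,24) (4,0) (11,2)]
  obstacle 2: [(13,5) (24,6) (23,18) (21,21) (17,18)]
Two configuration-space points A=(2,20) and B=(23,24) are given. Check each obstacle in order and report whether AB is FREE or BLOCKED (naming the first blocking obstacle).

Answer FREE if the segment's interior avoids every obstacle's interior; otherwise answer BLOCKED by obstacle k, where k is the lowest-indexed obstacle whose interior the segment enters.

BLOCKED by obstacle 1

Obstacle 1 [(2,24) (4,0) (11,2)]:
  edge (2,24)–(4,0): crosses AB
  edge (4,0)–(11,2): clear
  edge (11,2)–(2,24): crosses AB
  → BLOCKED
Obstacle 2 [(13,5) (24,6) (23,18) (21,21) (17,18)]:
  edge (13,5)–(24,6): clear
  edge (24,6)–(23,18): clear
  edge (23,18)–(21,21): clear
  edge (21,21)–(17,18): clear
  edge (17,18)–(13,5): clear
  midpoint (25/2,22) outside
  → clear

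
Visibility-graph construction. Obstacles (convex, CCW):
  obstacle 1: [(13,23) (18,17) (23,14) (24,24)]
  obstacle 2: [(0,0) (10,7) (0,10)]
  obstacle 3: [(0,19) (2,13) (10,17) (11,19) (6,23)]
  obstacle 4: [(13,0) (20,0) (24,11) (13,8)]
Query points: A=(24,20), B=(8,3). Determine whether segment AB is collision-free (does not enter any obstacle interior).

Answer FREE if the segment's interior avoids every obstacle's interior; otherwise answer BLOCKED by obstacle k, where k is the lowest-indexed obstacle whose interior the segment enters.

Obstacle 1 [(13,23) (18,17) (23,14) (24,24)]:
  edge (13,23)–(18,17): clear
  edge (18,17)–(23,14): crosses AB
  edge (23,14)–(24,24): crosses AB
  edge (24,24)–(13,23): clear
  → BLOCKED
Obstacle 2 [(0,0) (10,7) (0,10)]:
  edge (0,0)–(10,7): clear
  edge (10,7)–(0,10): clear
  edge (0,10)–(0,0): clear
  midpoint (16,23/2) outside
  → clear
Obstacle 3 [(0,19) (2,13) (10,17) (11,19) (6,23)]:
  edge (0,19)–(2,13): clear
  edge (2,13)–(10,17): clear
  edge (10,17)–(11,19): clear
  edge (11,19)–(6,23): clear
  edge (6,23)–(0,19): clear
  midpoint (16,23/2) outside
  → clear
Obstacle 4 [(13,0) (20,0) (24,11) (13,8)]:
  edge (13,0)–(20,0): clear
  edge (20,0)–(24,11): clear
  edge (24,11)–(13,8): clear
  edge (13,8)–(13,0): clear
  midpoint (16,23/2) outside
  → clear

BLOCKED by obstacle 1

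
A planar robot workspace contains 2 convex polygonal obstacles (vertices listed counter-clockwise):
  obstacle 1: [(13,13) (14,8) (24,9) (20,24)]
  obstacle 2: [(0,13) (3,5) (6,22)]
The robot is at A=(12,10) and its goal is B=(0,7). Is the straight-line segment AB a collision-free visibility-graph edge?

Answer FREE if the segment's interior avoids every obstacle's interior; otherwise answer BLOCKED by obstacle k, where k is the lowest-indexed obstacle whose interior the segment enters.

Obstacle 1 [(13,13) (14,8) (24,9) (20,24)]:
  edge (13,13)–(14,8): clear
  edge (14,8)–(24,9): clear
  edge (24,9)–(20,24): clear
  edge (20,24)–(13,13): clear
  midpoint (6,17/2) outside
  → clear
Obstacle 2 [(0,13) (3,5) (6,22)]:
  edge (0,13)–(3,5): crosses AB
  edge (3,5)–(6,22): crosses AB
  edge (6,22)–(0,13): clear
  → BLOCKED

BLOCKED by obstacle 2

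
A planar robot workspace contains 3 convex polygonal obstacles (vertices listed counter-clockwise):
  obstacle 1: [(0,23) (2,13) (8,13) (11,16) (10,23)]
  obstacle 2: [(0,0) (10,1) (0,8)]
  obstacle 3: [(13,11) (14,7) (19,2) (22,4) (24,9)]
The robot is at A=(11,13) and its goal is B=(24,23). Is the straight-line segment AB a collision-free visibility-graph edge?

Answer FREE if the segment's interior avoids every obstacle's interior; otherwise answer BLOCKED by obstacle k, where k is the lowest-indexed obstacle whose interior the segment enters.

FREE

Obstacle 1 [(0,23) (2,13) (8,13) (11,16) (10,23)]:
  edge (0,23)–(2,13): clear
  edge (2,13)–(8,13): clear
  edge (8,13)–(11,16): clear
  edge (11,16)–(10,23): clear
  edge (10,23)–(0,23): clear
  midpoint (35/2,18) outside
  → clear
Obstacle 2 [(0,0) (10,1) (0,8)]:
  edge (0,0)–(10,1): clear
  edge (10,1)–(0,8): clear
  edge (0,8)–(0,0): clear
  midpoint (35/2,18) outside
  → clear
Obstacle 3 [(13,11) (14,7) (19,2) (22,4) (24,9)]:
  edge (13,11)–(14,7): clear
  edge (14,7)–(19,2): clear
  edge (19,2)–(22,4): clear
  edge (22,4)–(24,9): clear
  edge (24,9)–(13,11): clear
  midpoint (35/2,18) outside
  → clear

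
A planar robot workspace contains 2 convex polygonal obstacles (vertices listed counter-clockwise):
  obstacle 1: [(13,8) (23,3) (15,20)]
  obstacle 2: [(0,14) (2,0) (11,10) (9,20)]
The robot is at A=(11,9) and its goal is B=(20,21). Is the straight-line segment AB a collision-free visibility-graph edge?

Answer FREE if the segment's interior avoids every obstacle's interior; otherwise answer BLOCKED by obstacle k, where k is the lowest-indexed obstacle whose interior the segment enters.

BLOCKED by obstacle 1

Obstacle 1 [(13,8) (23,3) (15,20)]:
  edge (13,8)–(23,3): clear
  edge (23,3)–(15,20): crosses AB
  edge (15,20)–(13,8): crosses AB
  → BLOCKED
Obstacle 2 [(0,14) (2,0) (11,10) (9,20)]:
  edge (0,14)–(2,0): clear
  edge (2,0)–(11,10): clear
  edge (11,10)–(9,20): clear
  edge (9,20)–(0,14): clear
  midpoint (31/2,15) outside
  → clear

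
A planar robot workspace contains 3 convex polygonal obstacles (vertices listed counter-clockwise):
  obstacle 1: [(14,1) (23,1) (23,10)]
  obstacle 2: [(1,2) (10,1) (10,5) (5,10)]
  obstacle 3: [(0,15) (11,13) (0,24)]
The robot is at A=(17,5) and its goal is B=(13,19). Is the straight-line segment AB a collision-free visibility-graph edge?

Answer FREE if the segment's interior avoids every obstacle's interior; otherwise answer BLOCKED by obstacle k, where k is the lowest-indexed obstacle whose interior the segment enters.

Obstacle 1 [(14,1) (23,1) (23,10)]:
  edge (14,1)–(23,1): clear
  edge (23,1)–(23,10): clear
  edge (23,10)–(14,1): clear
  midpoint (15,12) outside
  → clear
Obstacle 2 [(1,2) (10,1) (10,5) (5,10)]:
  edge (1,2)–(10,1): clear
  edge (10,1)–(10,5): clear
  edge (10,5)–(5,10): clear
  edge (5,10)–(1,2): clear
  midpoint (15,12) outside
  → clear
Obstacle 3 [(0,15) (11,13) (0,24)]:
  edge (0,15)–(11,13): clear
  edge (11,13)–(0,24): clear
  edge (0,24)–(0,15): clear
  midpoint (15,12) outside
  → clear

FREE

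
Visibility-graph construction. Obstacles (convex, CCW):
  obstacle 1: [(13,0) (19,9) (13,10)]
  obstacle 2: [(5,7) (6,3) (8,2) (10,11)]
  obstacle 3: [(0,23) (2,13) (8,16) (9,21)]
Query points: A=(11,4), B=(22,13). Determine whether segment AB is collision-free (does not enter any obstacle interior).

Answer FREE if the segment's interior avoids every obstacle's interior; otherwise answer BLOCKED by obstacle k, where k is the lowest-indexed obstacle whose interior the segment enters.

Obstacle 1 [(13,0) (19,9) (13,10)]:
  edge (13,0)–(19,9): clear
  edge (19,9)–(13,10): crosses AB
  edge (13,10)–(13,0): crosses AB
  → BLOCKED
Obstacle 2 [(5,7) (6,3) (8,2) (10,11)]:
  edge (5,7)–(6,3): clear
  edge (6,3)–(8,2): clear
  edge (8,2)–(10,11): clear
  edge (10,11)–(5,7): clear
  midpoint (33/2,17/2) outside
  → clear
Obstacle 3 [(0,23) (2,13) (8,16) (9,21)]:
  edge (0,23)–(2,13): clear
  edge (2,13)–(8,16): clear
  edge (8,16)–(9,21): clear
  edge (9,21)–(0,23): clear
  midpoint (33/2,17/2) outside
  → clear

BLOCKED by obstacle 1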